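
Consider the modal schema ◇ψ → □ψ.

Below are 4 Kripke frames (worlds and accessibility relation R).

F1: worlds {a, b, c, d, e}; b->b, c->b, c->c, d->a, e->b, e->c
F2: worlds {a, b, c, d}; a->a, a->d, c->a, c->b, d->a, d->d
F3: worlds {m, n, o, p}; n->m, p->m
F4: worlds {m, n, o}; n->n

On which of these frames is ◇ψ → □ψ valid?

F3, F4

This is the axiom for partial functionality; its first-order frame correspondent is ∀x ∀y ∀z (Rxy ∧ Rxz → y = z).
F1: fails — c sees both b and c.
F2: fails — a sees both a and d.
F3: ✓.
F4: ✓.
Valid on: F3, F4.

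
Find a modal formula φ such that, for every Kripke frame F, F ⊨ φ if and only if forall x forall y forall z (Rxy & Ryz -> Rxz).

□s → □□s

This is transitivity; the standard corresponding axiom is 4: □s → □□s.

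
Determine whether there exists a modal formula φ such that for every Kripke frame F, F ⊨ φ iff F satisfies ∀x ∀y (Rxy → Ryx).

This is a Sahlqvist condition; the B axiom r → □◇r defines it.

Yes, by r → □◇r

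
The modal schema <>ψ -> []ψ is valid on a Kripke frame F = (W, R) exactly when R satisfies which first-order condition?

Suppose ◇ψ→□ψ is valid. Take Rxy, Rxz and set V(ψ)={y}. Then ◇ψ at x, so □ψ at x, so ψ at z, i.e. z=y.
Conversely, any frame satisfying forall x forall y forall z (Rxy & Rxz -> y = z) validates the schema.
Frame condition: forall x forall y forall z (Rxy & Rxz -> y = z).

partial functionality: forall x forall y forall z (Rxy & Rxz -> y = z)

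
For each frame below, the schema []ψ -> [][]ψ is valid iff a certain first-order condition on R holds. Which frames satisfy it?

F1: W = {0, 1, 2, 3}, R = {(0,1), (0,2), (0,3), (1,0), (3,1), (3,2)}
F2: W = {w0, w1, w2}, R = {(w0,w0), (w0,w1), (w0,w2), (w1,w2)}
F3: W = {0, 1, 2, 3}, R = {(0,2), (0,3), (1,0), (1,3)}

Frame correspondent (Sahlqvist): forall x forall y forall z (Rxy & Ryz -> Rxz) — i.e. transitivity.
F1: fails — R10 and R02 but not R12.
F2: condition met.
F3: fails — R10 and R02 but not R12.

F2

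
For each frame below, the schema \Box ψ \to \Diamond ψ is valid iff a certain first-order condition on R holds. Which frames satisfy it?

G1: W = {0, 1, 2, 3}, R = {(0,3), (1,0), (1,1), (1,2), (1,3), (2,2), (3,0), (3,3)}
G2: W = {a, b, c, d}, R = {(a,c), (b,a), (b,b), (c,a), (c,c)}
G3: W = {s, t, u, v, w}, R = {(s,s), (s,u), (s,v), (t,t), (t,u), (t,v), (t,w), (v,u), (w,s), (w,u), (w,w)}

G1

Frame correspondent (Sahlqvist): \forall x \exists y Rxy — i.e. seriality.
G1: holds.
G2: fails — world d has no successor.
G3: fails — world u has no successor.
Valid on: G1.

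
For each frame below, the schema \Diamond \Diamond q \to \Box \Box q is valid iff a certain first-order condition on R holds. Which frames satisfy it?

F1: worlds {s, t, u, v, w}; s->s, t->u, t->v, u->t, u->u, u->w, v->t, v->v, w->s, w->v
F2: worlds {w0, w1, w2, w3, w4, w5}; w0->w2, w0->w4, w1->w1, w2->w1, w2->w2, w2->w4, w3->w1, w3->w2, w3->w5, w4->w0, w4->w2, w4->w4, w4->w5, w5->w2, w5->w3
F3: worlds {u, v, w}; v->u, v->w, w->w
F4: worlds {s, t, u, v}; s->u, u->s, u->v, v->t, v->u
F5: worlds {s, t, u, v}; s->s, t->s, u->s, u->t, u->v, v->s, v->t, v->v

Frame correspondent (Sahlqvist): \forall x \forall y \forall z ((x R^2 y \wedge x R^2 z) \to \exists w (y = w \wedge z = w)) — i.e. a generalized confluence (Geach) condition.
F1: fails — tR²t, tR²u but t ≠ u.
F2: fails — w0R²w0, w0R²w1 but w0 ≠ w1.
F3: satisfies the condition.
F4: fails — sR²s, sR²v but s ≠ v.
F5: fails — uR²s, uR²t but s ≠ t.

F3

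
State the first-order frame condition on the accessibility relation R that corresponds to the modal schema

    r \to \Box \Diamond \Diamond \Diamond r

This is a Sahlqvist (Geach-type) schema ◇^0□^0r → □^1◇^3r.
Minimal-valuation argument: fix x; take any y with xR^0y and any z with xR^1z. Set V(r) to the set of worlds R-reachable from y in exactly 0 steps. Then □^0r holds at y, so the antecedent holds at x; validity forces ◇^3r at z, giving a w with zR^3w and yR^0w.
First-order correspondent: \forall x \forall z (xRz \to \exists w (x = w \wedge z R^3 w)).

\forall x \forall z (xRz \to \exists w (x = w \wedge z R^3 w))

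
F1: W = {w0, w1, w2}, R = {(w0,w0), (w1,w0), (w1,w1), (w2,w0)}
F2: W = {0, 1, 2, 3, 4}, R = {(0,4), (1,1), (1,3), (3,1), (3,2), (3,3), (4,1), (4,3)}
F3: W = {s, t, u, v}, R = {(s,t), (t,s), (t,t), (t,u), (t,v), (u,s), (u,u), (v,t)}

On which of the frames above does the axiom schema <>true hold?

Frame correspondent (Sahlqvist): forall x exists y Rxy — i.e. seriality.
F1: holds.
F2: fails — world 2 has no successor.
F3: holds.
Valid on: F1, F3.

F1, F3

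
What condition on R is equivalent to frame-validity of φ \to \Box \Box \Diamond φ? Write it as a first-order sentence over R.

This is a Sahlqvist (Geach-type) schema ◇^0□^0φ → □^2◇^1φ.
Minimal-valuation argument: fix x; take any y with xR^0y and any z with xR^2z. Set V(φ) to the set of worlds R-reachable from y in exactly 0 steps. Then □^0φ holds at y, so the antecedent holds at x; validity forces ◇^1φ at z, giving a w with zR^1w and yR^0w.
First-order correspondent: \forall x \forall z (x R^2 z \to \exists w (x = w \wedge zRw)).

\forall x \forall z (x R^2 z \to \exists w (x = w \wedge zRw))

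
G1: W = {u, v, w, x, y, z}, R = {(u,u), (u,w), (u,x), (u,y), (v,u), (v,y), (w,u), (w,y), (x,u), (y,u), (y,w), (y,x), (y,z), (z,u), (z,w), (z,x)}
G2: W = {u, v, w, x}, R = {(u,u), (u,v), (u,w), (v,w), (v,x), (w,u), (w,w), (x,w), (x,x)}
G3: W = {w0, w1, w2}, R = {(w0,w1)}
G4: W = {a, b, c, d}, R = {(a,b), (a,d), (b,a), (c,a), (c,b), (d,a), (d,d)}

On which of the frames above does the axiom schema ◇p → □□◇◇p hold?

Frame correspondent (Sahlqvist): ∀x ∀y ∀z ((xRy ∧ xR²z) → ∃w (y = w ∧ zR²w)) — i.e. a generalized confluence (Geach) condition.
G1: fails — yRz, yR²x but no t with z=t and xR²t.
G2: fails — uRv, uR²v but no t with v=t and vR²t.
G3: condition met.
G4: fails — aRb, aR²a but no w with b=w and aR²w.

G3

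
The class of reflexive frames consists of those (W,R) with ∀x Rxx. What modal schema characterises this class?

This is reflexivity; the standard corresponding axiom is T: □p → p.
Suppose □p→p is valid. At any x set V(p)={w : Rxw}. Then □p holds at x, so p holds at x, i.e. Rxx.

□p → p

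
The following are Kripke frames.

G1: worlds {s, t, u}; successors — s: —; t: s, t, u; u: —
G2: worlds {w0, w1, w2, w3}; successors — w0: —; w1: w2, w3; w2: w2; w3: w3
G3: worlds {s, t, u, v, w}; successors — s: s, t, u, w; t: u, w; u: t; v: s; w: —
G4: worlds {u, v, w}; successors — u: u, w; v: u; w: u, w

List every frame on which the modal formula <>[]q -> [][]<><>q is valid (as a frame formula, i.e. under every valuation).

G4

This is the axiom for a generalized confluence (Geach) condition; its first-order frame correspondent is forall x forall y forall z ((xRy & x R^2 z) -> exists w (yRw & z R^2 w)).
G1: fails — tRs, tR²s but no w with sRw and sR²w.
G2: fails — w1Rw2, w1R²w3 but no w with w2Rw and w3R²w.
G3: fails — sRs, sR²w but no w* with sRw* and wR²w*.
G4: holds.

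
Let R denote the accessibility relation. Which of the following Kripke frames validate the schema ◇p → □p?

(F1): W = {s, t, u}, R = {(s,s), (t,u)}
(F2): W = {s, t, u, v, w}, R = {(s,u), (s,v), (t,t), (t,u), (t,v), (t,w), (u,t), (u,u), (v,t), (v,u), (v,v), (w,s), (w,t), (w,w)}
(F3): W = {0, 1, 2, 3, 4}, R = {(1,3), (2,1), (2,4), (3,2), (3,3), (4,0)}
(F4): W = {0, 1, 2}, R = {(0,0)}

This is the axiom for partial functionality; its first-order frame correspondent is ∀x ∀y ∀z (Rxy ∧ Rxz → y = z).
(F1): holds.
(F2): fails — s sees both u and v.
(F3): fails — 2 sees both 1 and 4.
(F4): holds.
Valid on: (F1), (F4).

(F1), (F4)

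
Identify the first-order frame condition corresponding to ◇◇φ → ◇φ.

transitivity

This is a form of the 4 axiom.
It corresponds to transitivity: ∀x ∀y ∀z (Rxy ∧ Ryz → Rxz).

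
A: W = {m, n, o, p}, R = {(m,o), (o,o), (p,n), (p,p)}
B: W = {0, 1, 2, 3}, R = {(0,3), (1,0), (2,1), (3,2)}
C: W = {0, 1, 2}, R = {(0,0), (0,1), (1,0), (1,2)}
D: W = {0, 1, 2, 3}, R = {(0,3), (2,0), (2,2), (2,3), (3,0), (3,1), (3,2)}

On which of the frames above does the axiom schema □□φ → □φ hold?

Frame correspondent (Sahlqvist): ∀x ∀y (Rxy → ∃z (Rxz ∧ Rzy)) — i.e. density.
A: ✓.
B: fails — R10 but no z with R1z and Rz0.
C: fails — R12 but no z with R1z and Rz2.
D: fails — R31 but no z with R3z and Rz1.

A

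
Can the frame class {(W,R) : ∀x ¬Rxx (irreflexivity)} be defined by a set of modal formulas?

Modal frame validity is preserved under surjective bounded morphisms.
The 5-cycle (worlds w0,w1,w2,w3,w4 with w0→w1→w2→w3→w4→w0) is irreflexive, and the map sending every world to a single reflexive point • is a surjective bounded morphism (forth: every edge maps to (•,•); back: every world has a successor). So any modal formula valid on the 5-cycle is also valid on the reflexive point, which is not irreflexive.
So the class is not modally definable.

No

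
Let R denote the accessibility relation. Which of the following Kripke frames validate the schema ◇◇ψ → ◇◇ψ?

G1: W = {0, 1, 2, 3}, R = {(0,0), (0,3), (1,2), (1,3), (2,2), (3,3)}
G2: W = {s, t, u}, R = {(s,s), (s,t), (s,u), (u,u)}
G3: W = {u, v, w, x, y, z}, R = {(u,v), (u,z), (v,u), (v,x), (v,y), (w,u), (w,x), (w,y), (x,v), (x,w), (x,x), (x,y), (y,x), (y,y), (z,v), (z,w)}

Frame correspondent (Sahlqvist): ∀x ∀y (xR²y → ∃w (y = w ∧ xR²w)) — i.e. a generalized confluence (Geach) condition.
G1: holds.
G2: holds.
G3: holds.

G1, G2, G3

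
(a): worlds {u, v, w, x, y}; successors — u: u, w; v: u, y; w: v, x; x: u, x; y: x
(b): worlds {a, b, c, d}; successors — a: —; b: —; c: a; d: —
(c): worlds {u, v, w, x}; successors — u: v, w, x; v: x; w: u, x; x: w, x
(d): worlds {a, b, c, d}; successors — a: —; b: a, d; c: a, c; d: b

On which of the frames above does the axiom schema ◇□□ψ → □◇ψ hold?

The schema corresponds to a generalized confluence (Geach) condition: ∀x ∀y ∀z ((xRy ∧ xRz) → ∃w (yR²w ∧ zRw)).
(a): holds.
(b): fails — cRa, cRa but no w with aR²w and aRw.
(c): holds.
(d): fails — bRa, bRa but no w with aR²w and aRw.
Valid on: (a), (c).

(a), (c)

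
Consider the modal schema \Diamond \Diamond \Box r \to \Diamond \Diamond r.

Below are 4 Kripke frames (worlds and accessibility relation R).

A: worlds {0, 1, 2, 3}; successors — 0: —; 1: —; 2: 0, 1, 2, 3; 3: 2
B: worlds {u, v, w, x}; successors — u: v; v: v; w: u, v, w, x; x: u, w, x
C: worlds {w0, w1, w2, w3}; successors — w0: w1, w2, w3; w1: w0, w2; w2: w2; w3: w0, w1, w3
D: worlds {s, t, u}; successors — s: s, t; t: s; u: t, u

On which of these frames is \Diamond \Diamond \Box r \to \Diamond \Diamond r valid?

B, C, D

This is the axiom for a generalized confluence (Geach) condition; its first-order frame correspondent is \forall x \forall y (x R^2 y \to \exists w (yRw \wedge x R^2 w)).
A: fails — 2R²0 but no w with 0Rw and 2R²w.
B: holds.
C: holds.
D: holds.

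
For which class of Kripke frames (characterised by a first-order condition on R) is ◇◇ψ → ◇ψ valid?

transitivity: ∀x ∀y ∀z (Rxy ∧ Ryz → Rxz)

Replacing ψ by ¬ψ and contraposing gives the equivalent schema □ψ → □□ψ.
Suppose □ψ→□□ψ is valid. Take Rxy, Ryz and set V(ψ)={w : Rxw}. Then □ψ at x, so □□ψ at x, so □ψ at y, so ψ at z, i.e. Rxz.
Conversely, any frame satisfying ∀x ∀y ∀z (Rxy ∧ Ryz → Rxz) validates the schema.
Frame condition: ∀x ∀y ∀z (Rxy ∧ Ryz → Rxz).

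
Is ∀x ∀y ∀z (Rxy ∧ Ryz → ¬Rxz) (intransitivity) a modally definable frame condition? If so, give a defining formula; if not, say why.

If a class were modally definable it would be closed under surjective bounded morphisms (Goldblatt–Thomason).
The 3-cycle (worlds 0,1,2 with 0→1→2→0) is intransitive. Mapping every world to a single reflexive point • is a surjective bounded morphism; the reflexive point is not intransitive (R••∧R•• but R••).
So the class is not modally definable.

No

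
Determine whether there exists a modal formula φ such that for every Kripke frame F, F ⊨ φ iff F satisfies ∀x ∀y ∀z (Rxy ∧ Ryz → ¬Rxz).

No — not modally definable

Modal frame validity is preserved under surjective bounded morphisms.
The 7-cycle (worlds w0,w1,w2,w3,w4,w5,w6 with w0→w1→w2→w3→w4→w5→w6→w0) is intransitive. Mapping every world to a single reflexive point • is a surjective bounded morphism; the reflexive point is not intransitive (R••∧R•• but R••).
So no modal formula (or set of formulas) defines exactly the intransitive frames.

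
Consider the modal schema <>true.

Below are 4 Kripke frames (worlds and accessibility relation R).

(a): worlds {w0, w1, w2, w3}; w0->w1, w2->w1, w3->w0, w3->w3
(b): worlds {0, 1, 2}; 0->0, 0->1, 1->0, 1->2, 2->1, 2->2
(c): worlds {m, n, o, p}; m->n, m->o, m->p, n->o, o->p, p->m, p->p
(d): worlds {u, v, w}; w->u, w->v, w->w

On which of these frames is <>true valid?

(b), (c)

The schema corresponds to seriality: forall x exists y Rxy.
(a): fails — world w1 has no successor.
(b): ✓.
(c): ✓.
(d): fails — world u has no successor.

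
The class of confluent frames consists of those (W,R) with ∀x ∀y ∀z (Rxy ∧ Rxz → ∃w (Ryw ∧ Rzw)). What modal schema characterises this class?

A defining formula is ◇□ψ → □◇ψ (the .2 axiom).
Suppose ◇□ψ→□◇ψ is valid. Take Rxy, Rxz and set V(ψ)={w : Ryw}. Then □ψ at y so ◇□ψ at x, so □◇ψ at x, so ◇ψ at z, giving w with Rzw and Ryw.

◇□ψ → □◇ψ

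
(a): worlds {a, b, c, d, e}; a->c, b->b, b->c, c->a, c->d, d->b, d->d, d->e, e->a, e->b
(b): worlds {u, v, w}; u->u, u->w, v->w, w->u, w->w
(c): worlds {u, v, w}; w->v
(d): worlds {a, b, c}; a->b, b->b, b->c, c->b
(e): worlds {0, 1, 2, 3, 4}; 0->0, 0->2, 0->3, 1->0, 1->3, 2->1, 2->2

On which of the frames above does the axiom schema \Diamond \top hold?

(a), (b), (d)

Frame correspondent (Sahlqvist): \forall x \exists y Rxy — i.e. seriality.
(a): satisfies the condition.
(b): satisfies the condition.
(c): fails — world u has no successor.
(d): satisfies the condition.
(e): fails — world 3 has no successor.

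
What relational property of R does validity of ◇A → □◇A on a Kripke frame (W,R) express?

the Euclidean property

Suppose ◇A→□◇A is valid. Take Rxy, Rxz and set V(A)={y}. Then ◇A at x, so □◇A at x, so ◇A at z, so some w with Rzw has A; w=y, i.e. Rzy. By symmetry of the argument, Ryz.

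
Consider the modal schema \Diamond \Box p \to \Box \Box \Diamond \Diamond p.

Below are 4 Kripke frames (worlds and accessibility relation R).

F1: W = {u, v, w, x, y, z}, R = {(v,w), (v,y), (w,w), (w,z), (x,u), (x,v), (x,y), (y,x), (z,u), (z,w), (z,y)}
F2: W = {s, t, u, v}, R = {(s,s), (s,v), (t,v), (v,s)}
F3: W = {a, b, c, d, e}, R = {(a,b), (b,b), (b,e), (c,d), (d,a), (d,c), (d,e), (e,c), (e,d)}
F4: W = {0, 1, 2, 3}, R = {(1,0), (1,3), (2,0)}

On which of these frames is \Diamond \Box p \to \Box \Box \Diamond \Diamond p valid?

Frame correspondent (Sahlqvist): \forall x \forall y \forall z ((xRy \wedge x R^2 z) \to \exists w (yRw \wedge z R^2 w)) — i.e. a generalized confluence (Geach) condition.
F1: fails — vRy, vR²w but no t with yRt and wR²t.
F2: holds.
F3: fails — dRa, dR²c but no w with aRw and cR²w.
F4: holds.

F2, F4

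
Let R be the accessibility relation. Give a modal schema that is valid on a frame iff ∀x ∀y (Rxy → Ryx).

s → □◇s

A defining formula is s → □◇s (the B axiom).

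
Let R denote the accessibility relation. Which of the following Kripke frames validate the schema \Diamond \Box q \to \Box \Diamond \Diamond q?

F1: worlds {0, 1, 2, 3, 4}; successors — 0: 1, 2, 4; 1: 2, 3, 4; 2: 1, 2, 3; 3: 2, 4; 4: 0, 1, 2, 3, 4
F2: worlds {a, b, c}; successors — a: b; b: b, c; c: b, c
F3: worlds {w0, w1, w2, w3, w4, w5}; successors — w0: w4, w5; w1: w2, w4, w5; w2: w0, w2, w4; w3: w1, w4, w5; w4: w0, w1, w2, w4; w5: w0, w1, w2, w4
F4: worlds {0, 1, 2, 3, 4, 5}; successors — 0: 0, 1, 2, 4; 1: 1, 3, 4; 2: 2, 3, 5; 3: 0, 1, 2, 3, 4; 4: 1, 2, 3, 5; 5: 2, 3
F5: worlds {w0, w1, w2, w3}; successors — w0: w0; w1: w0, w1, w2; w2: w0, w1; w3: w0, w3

F1, F2, F3, F4, F5

This is the axiom for a generalized confluence (Geach) condition; its first-order frame correspondent is \forall x \forall y \forall z ((xRy \wedge xRz) \to \exists w (yRw \wedge z R^2 w)).
F1: holds.
F2: holds.
F3: holds.
F4: holds.
F5: holds.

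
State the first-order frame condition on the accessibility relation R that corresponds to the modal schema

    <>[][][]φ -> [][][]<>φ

This is a Sahlqvist (Geach-type) schema ◇^1□^3φ → □^3◇^1φ.
First-order correspondent: forall x forall y forall z ((xRy & x R^3 z) -> exists w (y R^3 w & zRw)).

forall x forall y forall z ((xRy & x R^3 z) -> exists w (y R^3 w & zRw))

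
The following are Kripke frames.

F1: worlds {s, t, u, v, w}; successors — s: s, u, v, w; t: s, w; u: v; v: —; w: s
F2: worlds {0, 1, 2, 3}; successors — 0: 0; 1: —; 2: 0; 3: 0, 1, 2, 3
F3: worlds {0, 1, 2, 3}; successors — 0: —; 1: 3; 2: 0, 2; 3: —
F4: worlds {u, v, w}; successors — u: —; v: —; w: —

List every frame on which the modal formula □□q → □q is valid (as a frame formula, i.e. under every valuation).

The schema corresponds to density: ∀x ∀y (Rxy → ∃z (Rxz ∧ Rzy)).
F1: fails — Ruv but no z with Ruz and Rzv.
F2: holds.
F3: fails — R13 but no z with R1z and Rz3.
F4: holds.
Valid on: F2, F4.

F2, F4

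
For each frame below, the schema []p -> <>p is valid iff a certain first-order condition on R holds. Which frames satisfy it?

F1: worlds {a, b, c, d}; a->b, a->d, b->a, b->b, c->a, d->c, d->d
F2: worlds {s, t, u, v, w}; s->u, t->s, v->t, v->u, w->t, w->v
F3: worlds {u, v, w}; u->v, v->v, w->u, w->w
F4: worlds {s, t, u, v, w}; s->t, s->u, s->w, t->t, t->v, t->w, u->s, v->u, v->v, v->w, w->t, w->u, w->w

This is the axiom for seriality; its first-order frame correspondent is forall x exists y Rxy.
F1: satisfies the condition.
F2: fails — world u has no successor.
F3: satisfies the condition.
F4: satisfies the condition.

F1, F3, F4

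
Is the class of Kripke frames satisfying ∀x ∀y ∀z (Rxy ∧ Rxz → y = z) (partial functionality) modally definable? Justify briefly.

The condition is partial functionality. A defining modal formula is ◇p → □p.

Yes — defined by ◇p → □p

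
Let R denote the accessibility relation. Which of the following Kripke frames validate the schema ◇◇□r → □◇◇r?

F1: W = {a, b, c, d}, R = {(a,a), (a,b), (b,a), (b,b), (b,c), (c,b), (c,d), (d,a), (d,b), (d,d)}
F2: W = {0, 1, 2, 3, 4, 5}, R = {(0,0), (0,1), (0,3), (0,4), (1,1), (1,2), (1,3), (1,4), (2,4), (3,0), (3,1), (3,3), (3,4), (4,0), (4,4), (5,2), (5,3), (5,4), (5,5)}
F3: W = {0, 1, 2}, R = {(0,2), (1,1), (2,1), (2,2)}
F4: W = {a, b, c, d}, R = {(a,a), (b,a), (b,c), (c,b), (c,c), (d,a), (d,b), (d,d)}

F1, F2, F3

This is the axiom for a generalized confluence (Geach) condition; its first-order frame correspondent is ∀x ∀y ∀z ((xR²y ∧ xRz) → ∃w (yRw ∧ zR²w)).
F1: holds.
F2: holds.
F3: holds.
F4: fails — bR²c, bRa but no w with cRw and aR²w.
Valid on: F1, F2, F3.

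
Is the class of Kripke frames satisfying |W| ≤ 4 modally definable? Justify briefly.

Modal frame validity is preserved under disjoint unions.
Any modal formula valid on each of 5 disjoint one-world frames is valid on their disjoint union (validity is preserved under disjoint unions). Each one-world frame has |W|=1≤4, but the union has |W|=5.
So no modal formula (or set of formulas) defines exactly the |W|≤4 frames.

Not modally definable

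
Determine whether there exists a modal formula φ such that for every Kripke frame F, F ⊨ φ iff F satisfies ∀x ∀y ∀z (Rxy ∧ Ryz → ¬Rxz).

No — not modally definable

Modal frame validity is preserved under surjective bounded morphisms.
The 7-cycle (worlds 0,1,2,3,4,5,6 with 0→1→2→3→4→5→6→0) is intransitive. Mapping every world to a single reflexive point • is a surjective bounded morphism; the reflexive point is not intransitive (R••∧R•• but R••).
So the class is not modally definable.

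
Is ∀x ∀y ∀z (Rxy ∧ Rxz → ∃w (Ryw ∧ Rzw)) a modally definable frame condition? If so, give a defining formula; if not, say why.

Yes — defined by ◇□r → □◇r

Yes: it is convergence, defined by the .2 schema ◇□r → □◇r.
Suppose ◇□r→□◇r is valid. Take Rxy, Rxz and set V(r)={w : Ryw}. Then □r at y so ◇□r at x, so □◇r at x, so ◇r at z, giving w with Rzw and Ryw.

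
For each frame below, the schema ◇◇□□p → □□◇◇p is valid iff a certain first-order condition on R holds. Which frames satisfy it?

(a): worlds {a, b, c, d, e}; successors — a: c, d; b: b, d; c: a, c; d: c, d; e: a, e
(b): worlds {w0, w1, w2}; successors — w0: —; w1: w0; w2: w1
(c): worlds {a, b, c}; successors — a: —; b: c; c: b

This is the axiom for a generalized confluence (Geach) condition; its first-order frame correspondent is ∀x ∀y ∀z ((xR²y ∧ xR²z) → ∃w (yR²w ∧ zR²w)).
(a): condition met.
(b): fails — w2R²w0, w2R²w0 but no w with w0R²w and w0R²w.
(c): condition met.
Valid on: (a), (c).

(a), (c)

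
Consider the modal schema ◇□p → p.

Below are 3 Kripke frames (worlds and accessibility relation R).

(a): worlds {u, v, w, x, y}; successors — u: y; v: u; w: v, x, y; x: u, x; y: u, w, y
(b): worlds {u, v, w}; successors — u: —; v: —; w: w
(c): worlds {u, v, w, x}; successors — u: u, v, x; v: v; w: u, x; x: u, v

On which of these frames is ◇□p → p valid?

The schema corresponds to symmetry: ∀x ∀y (Rxy → Ryx).
(a): fails — Rwx but not Rxw.
(b): satisfies the condition.
(c): fails — Ruv but not Rvu.

(b)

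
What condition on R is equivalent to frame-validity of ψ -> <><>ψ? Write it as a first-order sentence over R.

forall x exists w (x = w & x R^2 w)

This is a Sahlqvist (Geach-type) schema ◇^0□^0ψ → □^0◇^2ψ.
First-order correspondent: forall x exists w (x = w & x R^2 w).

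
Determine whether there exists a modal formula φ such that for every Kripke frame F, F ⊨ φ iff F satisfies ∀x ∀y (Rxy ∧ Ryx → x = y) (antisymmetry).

Not modally definable

Any modally definable frame class is closed under surjective bounded morphisms.
The 4-cycle (worlds w0,w1,w2,w3 with w0→w1→w2→w3→w0) is antisymmetric. Sending even-indexed worlds to s and odd-indexed worlds to t is a surjective bounded morphism onto the two-world frame with s↔t, which is not antisymmetric.
Hence antisymmetry is not modally definable.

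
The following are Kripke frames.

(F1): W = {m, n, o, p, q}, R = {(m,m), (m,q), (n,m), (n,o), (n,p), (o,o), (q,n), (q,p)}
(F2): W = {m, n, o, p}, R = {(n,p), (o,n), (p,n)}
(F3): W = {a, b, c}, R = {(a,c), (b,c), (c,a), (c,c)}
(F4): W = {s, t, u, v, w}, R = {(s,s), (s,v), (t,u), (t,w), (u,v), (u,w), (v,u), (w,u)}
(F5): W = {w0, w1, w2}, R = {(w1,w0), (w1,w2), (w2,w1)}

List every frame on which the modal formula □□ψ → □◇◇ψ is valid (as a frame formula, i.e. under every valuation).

(F3)

This is the axiom for a generalized confluence (Geach) condition; its first-order frame correspondent is ∀x ∀z (xRz → ∃w (xR²w ∧ zR²w)).
(F1): fails — nRp but no w with nR²w and pR²w.
(F2): fails — nRp but no w with nR²w and pR²w.
(F3): satisfies the condition.
(F4): fails — uRv but no w* with uR²w* and vR²w*.
(F5): fails — w1Rw0 but no w with w1R²w and w0R²w.
Valid on: (F3).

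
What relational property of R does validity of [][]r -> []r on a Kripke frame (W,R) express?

This is the C4 axiom.
Its frame correspondent is density — forall x forall y (Rxy -> exists z (Rxz & Rzy)).

density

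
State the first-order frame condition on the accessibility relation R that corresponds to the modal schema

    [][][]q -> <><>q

This is a Sahlqvist (Geach-type) schema ◇^0□^3q → □^0◇^2q.
First-order correspondent: forall x exists w (x R^3 w & x R^2 w).

forall x exists w (x R^3 w & x R^2 w)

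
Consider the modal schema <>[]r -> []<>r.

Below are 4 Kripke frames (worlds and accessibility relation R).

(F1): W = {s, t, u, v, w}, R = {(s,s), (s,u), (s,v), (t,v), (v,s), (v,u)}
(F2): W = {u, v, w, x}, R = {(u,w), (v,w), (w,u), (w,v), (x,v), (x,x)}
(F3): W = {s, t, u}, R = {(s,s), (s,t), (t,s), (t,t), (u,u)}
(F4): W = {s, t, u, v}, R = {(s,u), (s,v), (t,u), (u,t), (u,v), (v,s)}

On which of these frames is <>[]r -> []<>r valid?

(F3)

The schema corresponds to convergence: forall x forall y forall z (Rxy & Rxz -> exists w (Ryw & Rzw)).
(F1): fails — Rsv and Rsu but v and u have no common successor.
(F2): fails — Rxx and Rxv but x and v have no common successor.
(F3): ✓.
(F4): fails — Rsv and Rsu but v and u have no common successor.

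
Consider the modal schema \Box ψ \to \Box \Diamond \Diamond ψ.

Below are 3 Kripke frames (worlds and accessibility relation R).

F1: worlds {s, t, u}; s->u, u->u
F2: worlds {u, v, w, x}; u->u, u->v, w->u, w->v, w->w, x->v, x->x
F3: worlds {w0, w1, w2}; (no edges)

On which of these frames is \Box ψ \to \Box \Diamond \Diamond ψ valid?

F1, F3

The schema corresponds to a generalized confluence (Geach) condition: \forall x \forall z (xRz \to \exists w (xRw \wedge z R^2 w)).
F1: condition met.
F2: fails — uRv but no t with uRt and vR²t.
F3: condition met.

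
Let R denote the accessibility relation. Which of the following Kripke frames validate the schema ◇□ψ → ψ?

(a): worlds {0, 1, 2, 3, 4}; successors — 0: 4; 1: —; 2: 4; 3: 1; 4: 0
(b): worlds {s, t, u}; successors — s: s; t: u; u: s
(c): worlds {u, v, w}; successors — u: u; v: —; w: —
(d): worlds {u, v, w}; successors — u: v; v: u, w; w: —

This is the axiom for a generalized confluence (Geach) condition; its first-order frame correspondent is ∀x ∀y (xRy → ∃w (yRw ∧ x = w)).
(a): fails — 2R4 but no w with 4Rw and 2=w.
(b): fails — tRu but no w with uRw and t=w.
(c): condition met.
(d): fails — vRw but no t with wRt and v=t.

(c)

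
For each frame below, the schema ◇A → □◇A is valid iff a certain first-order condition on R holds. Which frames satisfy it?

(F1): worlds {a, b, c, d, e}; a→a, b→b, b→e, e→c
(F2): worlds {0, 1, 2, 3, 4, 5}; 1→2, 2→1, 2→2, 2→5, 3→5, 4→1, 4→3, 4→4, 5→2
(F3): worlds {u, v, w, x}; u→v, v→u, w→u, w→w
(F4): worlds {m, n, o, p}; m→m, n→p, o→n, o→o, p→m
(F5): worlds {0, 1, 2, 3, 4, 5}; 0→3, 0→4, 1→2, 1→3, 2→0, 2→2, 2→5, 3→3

The schema corresponds to the Euclidean property: ∀x ∀y ∀z (Rxy ∧ Rxz → Ryz).
(F1): fails — Rbe and Rbe but not Ree.
(F2): fails — R25 and R25 but not R55.
(F3): fails — Ruv and Ruv but not Rvv.
(F4): fails — Rnp and Rnp but not Rpp.
(F5): fails — R04 and R04 but not R44.
Valid on no frame.

none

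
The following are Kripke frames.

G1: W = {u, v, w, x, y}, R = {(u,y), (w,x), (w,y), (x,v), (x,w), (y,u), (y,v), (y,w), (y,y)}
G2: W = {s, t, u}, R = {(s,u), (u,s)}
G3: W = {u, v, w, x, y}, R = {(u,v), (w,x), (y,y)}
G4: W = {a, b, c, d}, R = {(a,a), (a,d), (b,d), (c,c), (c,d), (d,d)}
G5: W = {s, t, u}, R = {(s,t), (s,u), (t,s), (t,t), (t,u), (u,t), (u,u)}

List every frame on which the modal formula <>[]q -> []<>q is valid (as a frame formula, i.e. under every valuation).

Frame correspondent (Sahlqvist): forall x forall y forall z (Rxy & Rxz -> exists w (Ryw & Rzw)) — i.e. convergence.
G1: fails — Rxw and Rxv but w and v have no common successor.
G2: ✓.
G3: fails — Ruv and Ruv but v and v have no common successor.
G4: ✓.
G5: ✓.
Valid on: G2, G4, G5.

G2, G4, G5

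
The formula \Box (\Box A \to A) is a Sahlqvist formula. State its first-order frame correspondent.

shift-reflexivity

Suppose □(□A→A) is valid. Take Rxy and set V(A)={w : Ryw}. Then at y, □A holds; since □(□A→A) at x, □A→A at y, so A at y, i.e. Ryy.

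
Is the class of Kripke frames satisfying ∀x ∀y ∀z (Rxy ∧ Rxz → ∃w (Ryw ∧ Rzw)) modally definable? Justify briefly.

This is a Sahlqvist condition; the .2 axiom ◇□p → □◇p defines it.

Yes, by ◇□p → □◇p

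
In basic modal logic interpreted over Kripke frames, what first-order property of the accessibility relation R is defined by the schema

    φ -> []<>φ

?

Suppose φ→□◇φ is valid. Take Rxy and set V(φ)={x}. Then φ at x, so □◇φ at x, so ◇φ at y, so some z with Ryz has φ; z=x, i.e. Ryx.

symmetry: forall x forall y (Rxy -> Ryx)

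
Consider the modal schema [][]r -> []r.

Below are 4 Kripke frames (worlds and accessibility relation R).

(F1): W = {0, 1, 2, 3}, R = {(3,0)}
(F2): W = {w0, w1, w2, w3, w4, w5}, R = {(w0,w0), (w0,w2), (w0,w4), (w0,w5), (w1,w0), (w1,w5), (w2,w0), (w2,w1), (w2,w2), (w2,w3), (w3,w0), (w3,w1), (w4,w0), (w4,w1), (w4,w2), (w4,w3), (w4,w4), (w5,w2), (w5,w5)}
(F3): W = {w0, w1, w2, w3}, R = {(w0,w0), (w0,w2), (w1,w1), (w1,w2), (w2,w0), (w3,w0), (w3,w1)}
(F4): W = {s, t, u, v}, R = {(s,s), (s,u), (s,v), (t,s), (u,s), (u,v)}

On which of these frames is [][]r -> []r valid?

(F3), (F4)

This is the axiom for density; its first-order frame correspondent is forall x forall y (Rxy -> exists z (Rxz & Rzy)).
(F1): fails — R30 but no z with R3z and Rz0.
(F2): fails — Rw3w1 but no z with Rw3z and Rzw1.
(F3): condition met.
(F4): condition met.
Valid on: (F3), (F4).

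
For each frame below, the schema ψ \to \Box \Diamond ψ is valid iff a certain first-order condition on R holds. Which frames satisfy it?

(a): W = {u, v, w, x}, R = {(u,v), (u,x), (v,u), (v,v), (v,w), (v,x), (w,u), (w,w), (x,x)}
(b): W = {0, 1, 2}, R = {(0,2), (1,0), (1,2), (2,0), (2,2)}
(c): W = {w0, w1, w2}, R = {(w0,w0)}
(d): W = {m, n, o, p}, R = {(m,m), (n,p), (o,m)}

The schema corresponds to symmetry: \forall x \forall y (Rxy \to Ryx).
(a): fails — Rwu but not Ruw.
(b): fails — R10 but not R01.
(c): condition met.
(d): fails — Rom but not Rmo.
Valid on: (c).

(c)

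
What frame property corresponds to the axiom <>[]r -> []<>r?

convergence: forall x forall y forall z (Rxy & Rxz -> exists w (Ryw & Rzw))

Suppose ◇□r→□◇r is valid. Take Rxy, Rxz and set V(r)={w : Ryw}. Then □r at y so ◇□r at x, so □◇r at x, so ◇r at z, giving w with Rzw and Ryw.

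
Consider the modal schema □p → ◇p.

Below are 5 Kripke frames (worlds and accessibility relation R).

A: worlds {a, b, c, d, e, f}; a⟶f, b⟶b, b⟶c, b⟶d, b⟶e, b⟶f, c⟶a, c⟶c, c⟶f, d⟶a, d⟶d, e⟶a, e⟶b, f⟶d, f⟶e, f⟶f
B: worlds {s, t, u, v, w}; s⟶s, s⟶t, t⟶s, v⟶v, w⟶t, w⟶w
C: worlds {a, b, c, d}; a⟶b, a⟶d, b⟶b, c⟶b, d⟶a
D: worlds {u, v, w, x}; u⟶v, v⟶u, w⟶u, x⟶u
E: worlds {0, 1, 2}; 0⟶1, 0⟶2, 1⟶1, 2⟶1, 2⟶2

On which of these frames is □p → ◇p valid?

A, C, D, E

The schema corresponds to seriality: ∀x ∃y Rxy.
A: ✓.
B: fails — world u has no successor.
C: ✓.
D: ✓.
E: ✓.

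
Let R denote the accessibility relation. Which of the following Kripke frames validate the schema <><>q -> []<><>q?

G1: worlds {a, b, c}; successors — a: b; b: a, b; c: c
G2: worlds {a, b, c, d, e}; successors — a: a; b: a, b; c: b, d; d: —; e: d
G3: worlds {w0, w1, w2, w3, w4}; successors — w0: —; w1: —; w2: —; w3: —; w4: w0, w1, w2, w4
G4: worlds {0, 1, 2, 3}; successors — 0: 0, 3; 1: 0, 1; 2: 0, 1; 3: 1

The schema corresponds to a generalized confluence (Geach) condition: forall x forall y forall z ((x R^2 y & xRz) -> exists w (y = w & z R^2 w)).
G1: ✓.
G2: fails — bR²b, bRa but no w with b=w and aR²w.
G3: fails — w4R²w0, w4Rw0 but no w with w0=w and w0R²w.
G4: fails — 0R²3, 0R3 but no w with 3=w and 3R²w.

G1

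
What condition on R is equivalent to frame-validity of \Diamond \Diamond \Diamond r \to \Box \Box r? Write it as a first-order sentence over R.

\forall x \forall y \forall z ((x R^3 y \wedge x R^2 z) \to \exists w (y = w \wedge z = w))

This is a Sahlqvist (Geach-type) schema ◇^3□^0r → □^2◇^0r.
Minimal-valuation argument: fix x; take any y with xR^3y and any z with xR^2z. Set V(r) to the set of worlds R-reachable from y in exactly 0 steps. Then □^0r holds at y, so the antecedent holds at x; validity forces ◇^0r at z, giving a w with zR^0w and yR^0w.
First-order correspondent: \forall x \forall y \forall z ((x R^3 y \wedge x R^2 z) \to \exists w (y = w \wedge z = w)).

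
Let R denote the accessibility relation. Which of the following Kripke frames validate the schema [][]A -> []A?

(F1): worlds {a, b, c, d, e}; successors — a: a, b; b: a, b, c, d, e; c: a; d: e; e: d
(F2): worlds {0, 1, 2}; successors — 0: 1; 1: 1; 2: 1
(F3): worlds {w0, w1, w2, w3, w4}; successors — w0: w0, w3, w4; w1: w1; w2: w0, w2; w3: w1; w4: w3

(F2)

This is the axiom for density; its first-order frame correspondent is forall x forall y (Rxy -> exists z (Rxz & Rzy)).
(F1): fails — Red but no z with Rez and Rzd.
(F2): satisfies the condition.
(F3): fails — Rw4w3 but no z with Rw4z and Rzw3.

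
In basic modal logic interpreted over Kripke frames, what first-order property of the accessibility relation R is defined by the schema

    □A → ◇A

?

This is the D axiom.
It corresponds to seriality: ∀x ∃y Rxy.

seriality: ∀x ∃y Rxy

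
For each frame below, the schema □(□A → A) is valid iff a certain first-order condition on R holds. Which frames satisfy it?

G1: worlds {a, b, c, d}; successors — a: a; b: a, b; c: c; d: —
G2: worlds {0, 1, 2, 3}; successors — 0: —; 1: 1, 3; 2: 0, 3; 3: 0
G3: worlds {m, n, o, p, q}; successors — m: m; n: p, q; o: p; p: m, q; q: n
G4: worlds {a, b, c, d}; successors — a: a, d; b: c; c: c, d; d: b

This is the axiom for shift-reflexivity; its first-order frame correspondent is ∀x ∀y (Rxy → Ryy).
G1: holds.
G2: fails — R23 but not R33.
G3: fails — Rop but not Rpp.
G4: fails — Rcd but not Rdd.

G1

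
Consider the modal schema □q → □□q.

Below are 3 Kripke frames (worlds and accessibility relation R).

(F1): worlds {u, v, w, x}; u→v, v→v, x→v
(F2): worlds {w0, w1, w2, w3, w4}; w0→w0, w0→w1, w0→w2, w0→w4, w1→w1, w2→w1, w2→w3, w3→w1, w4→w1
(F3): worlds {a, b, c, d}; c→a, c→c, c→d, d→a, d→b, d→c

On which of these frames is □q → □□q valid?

The schema corresponds to transitivity: ∀x ∀y ∀z (Rxy ∧ Ryz → Rxz).
(F1): condition met.
(F2): fails — Rw0w2 and Rw2w3 but not Rw0w3.
(F3): fails — Rcd and Rdb but not Rcb.

(F1)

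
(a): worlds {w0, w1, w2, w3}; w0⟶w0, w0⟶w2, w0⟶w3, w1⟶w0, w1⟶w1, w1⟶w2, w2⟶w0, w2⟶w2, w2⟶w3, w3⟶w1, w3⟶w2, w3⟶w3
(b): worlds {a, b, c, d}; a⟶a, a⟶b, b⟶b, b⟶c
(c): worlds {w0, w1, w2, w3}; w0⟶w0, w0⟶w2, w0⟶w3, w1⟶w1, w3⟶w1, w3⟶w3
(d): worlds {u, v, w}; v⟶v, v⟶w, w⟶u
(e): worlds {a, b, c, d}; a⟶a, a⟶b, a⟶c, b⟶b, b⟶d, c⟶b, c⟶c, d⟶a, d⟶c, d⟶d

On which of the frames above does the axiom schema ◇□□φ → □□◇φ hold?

(a), (e)

This is the axiom for a generalized confluence (Geach) condition; its first-order frame correspondent is ∀x ∀y ∀z ((xRy ∧ xR²z) → ∃w (yR²w ∧ zRw)).
(a): satisfies the condition.
(b): fails — aRa, aR²c but no w with aR²w and cRw.
(c): fails — w0Rw0, w0R²w2 but no w with w0R²w and w2Rw.
(d): fails — vRv, vR²u but no t with vR²t and uRt.
(e): satisfies the condition.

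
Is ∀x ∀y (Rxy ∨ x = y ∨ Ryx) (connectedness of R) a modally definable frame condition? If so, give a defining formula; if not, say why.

Modal frame validity is preserved under disjoint unions.
Take 3 disjoint single-world reflexive frames: each is trivially connected, but their disjoint union has 3 worlds with no edge between distinct components, so it is not connected.
So no modal formula (or set of formulas) defines exactly the connected frames.

No — not modally definable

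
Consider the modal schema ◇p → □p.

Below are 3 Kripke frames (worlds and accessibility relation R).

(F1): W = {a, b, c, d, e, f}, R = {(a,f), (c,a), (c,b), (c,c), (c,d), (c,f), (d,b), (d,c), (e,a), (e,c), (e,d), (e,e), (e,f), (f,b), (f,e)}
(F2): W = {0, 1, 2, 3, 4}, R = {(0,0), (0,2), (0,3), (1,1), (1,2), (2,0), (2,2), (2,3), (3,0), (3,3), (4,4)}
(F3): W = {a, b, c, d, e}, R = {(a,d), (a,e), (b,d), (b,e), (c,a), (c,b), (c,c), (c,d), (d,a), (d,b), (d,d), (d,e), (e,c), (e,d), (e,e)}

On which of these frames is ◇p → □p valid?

The schema corresponds to partial functionality: ∀x ∀y ∀z (Rxy ∧ Rxz → y = z).
(F1): fails — c sees both a and b.
(F2): fails — 0 sees both 0 and 2.
(F3): fails — a sees both d and e.
Valid on no frame.

none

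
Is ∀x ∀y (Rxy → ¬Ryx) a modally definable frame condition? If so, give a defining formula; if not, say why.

No — not modally definable

Modal frame validity is preserved under surjective bounded morphisms.
The 4-cycle (worlds w0,w1,w2,w3 with w0→w1→w2→w3→w0) is asymmetric. Mapping every world to a single reflexive point • is a surjective bounded morphism, and the reflexive point is not asymmetric (R•• but asymmetry requires ¬R••).
So the class is not modally definable.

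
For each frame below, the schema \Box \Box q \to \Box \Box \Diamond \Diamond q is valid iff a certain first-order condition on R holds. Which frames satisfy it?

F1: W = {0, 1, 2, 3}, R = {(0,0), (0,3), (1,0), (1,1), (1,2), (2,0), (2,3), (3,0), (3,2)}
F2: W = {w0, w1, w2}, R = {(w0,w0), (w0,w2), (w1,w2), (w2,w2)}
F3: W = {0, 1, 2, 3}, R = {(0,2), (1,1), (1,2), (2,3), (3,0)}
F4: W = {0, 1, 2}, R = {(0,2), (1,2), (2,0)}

F1, F2, F4

The schema corresponds to a generalized confluence (Geach) condition: \forall x \forall z (x R^2 z \to \exists w (x R^2 w \wedge z R^2 w)).
F1: holds.
F2: holds.
F3: fails — 0R²3 but no w with 0R²w and 3R²w.
F4: holds.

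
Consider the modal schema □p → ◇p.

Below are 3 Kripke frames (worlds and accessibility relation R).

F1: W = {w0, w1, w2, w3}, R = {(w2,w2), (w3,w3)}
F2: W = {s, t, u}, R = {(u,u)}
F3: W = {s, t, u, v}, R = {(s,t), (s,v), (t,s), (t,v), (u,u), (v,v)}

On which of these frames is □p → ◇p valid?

This is the axiom for seriality; its first-order frame correspondent is ∀x ∃y Rxy.
F1: fails — world w0 has no successor.
F2: fails — world s has no successor.
F3: satisfies the condition.

F3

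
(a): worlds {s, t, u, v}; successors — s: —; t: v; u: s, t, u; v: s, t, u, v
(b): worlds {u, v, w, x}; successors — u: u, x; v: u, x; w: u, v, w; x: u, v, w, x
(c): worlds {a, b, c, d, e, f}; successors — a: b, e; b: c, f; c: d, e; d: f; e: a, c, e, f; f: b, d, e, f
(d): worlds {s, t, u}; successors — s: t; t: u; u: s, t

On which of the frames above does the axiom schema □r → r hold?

none

The schema corresponds to reflexivity: ∀x Rxx.
(a): fails — world s does not see itself.
(b): fails — world v does not see itself.
(c): fails — world a does not see itself.
(d): fails — world s does not see itself.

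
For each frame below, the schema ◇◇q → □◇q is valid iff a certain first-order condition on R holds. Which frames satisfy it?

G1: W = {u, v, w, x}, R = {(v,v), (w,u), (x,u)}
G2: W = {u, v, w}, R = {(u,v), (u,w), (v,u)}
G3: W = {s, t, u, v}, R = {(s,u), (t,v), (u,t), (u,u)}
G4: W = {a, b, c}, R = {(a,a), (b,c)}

The schema corresponds to a generalized confluence (Geach) condition: ∀x ∀y ∀z ((xR²y ∧ xRz) → ∃w (y = w ∧ zRw)).
G1: satisfies the condition.
G2: fails — uR²u, uRw but no t with u=t and wRt.
G3: fails — uR²t, uRt but no w with t=w and tRw.
G4: satisfies the condition.

G1, G4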